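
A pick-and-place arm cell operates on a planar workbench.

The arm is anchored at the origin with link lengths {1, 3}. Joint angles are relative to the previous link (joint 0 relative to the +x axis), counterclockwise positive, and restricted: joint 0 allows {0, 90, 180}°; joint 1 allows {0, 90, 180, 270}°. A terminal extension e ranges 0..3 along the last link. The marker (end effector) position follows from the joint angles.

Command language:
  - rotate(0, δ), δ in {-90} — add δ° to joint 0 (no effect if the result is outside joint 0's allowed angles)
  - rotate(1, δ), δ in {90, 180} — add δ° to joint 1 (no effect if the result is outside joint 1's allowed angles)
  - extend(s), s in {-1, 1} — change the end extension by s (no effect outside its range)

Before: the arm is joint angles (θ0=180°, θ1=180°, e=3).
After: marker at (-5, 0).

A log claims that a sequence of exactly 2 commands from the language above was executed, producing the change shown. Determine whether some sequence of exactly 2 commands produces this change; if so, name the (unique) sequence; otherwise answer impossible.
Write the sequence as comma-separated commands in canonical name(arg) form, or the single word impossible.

t0: joint angles (θ0=180°, θ1=180°, e=3)
t=1 rotate(0, -90) ⇒ joint angles (θ0=90°, θ1=180°, e=3)
t=2 rotate(0, -90) ⇒ joint angles (θ0=0°, θ1=180°, e=3)
no other 2-command option fits: unique.

rotate(0, -90), rotate(0, -90)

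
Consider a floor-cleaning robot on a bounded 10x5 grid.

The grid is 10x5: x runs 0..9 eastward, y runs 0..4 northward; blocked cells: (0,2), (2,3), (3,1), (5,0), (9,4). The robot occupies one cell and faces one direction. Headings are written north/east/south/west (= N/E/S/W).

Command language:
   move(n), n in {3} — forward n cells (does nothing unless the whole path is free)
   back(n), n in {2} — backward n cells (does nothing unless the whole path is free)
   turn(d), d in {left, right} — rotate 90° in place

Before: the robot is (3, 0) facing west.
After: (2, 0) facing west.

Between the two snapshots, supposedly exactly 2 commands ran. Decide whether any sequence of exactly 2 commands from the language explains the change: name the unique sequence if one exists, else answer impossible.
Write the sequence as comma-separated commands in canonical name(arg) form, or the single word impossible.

move(3), back(2)

key: running back(2) before move(3) would end elsewhere — order is forced
initial: (3, 0) facing west
step 1 (move(3)): (0, 0) facing west
step 2 (back(2)): (2, 0) facing west
no other 2-command option fits: unique.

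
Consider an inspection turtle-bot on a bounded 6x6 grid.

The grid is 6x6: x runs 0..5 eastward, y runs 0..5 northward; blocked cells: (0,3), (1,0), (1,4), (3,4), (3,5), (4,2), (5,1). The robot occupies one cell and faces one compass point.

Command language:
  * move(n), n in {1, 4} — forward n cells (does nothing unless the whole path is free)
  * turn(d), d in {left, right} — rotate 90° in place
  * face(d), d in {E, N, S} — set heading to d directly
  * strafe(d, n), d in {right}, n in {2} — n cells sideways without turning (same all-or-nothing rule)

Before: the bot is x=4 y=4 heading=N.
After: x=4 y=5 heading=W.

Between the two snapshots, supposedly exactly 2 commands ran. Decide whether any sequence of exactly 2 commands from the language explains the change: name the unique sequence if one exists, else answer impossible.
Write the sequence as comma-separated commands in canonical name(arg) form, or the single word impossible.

key: running turn(left) before move(1) would end elsewhere — order is forced
start: x=4 y=4 heading=N
step 1 (move(1)): x=4 y=5 heading=N
step 2 (turn(left)): x=4 y=5 heading=W
no rival 2-sequence matches.

move(1), turn(left)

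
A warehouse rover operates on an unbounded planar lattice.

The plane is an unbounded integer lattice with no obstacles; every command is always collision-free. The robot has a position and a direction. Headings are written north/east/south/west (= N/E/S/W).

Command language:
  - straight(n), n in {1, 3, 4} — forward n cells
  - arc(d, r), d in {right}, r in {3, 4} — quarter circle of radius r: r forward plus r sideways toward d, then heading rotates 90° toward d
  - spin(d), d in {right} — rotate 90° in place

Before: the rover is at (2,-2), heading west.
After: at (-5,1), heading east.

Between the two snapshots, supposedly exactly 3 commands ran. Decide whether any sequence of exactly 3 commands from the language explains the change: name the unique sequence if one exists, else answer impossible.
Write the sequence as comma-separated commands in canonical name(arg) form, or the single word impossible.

key: position moved to (-5,1) AND the heading swung to E — translation plus rotation needed
from: at (2,-2), heading west
t=1 straight(4) ⇒ at (-2,-2), heading west
t=2 arc(right, 3) ⇒ at (-5,1), heading north
t=3 spin(right) ⇒ at (-5,1), heading east
uniquely the one of 216 3-step routes that fits.

straight(4), arc(right, 3), spin(right)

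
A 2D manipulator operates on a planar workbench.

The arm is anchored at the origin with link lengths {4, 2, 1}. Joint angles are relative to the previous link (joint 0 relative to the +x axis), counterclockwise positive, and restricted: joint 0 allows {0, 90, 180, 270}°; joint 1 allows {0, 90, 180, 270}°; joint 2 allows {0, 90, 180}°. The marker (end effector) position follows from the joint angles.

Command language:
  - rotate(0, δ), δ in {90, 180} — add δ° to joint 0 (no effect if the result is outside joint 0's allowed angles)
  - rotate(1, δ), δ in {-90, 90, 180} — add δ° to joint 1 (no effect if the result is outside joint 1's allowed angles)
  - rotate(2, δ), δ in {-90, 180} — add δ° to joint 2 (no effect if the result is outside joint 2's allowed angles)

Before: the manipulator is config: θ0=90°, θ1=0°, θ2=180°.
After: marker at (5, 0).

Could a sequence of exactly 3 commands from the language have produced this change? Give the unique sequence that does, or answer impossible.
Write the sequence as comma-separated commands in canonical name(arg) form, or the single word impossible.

rotate(0, 90), rotate(0, 90), rotate(0, 90)

t0: config: θ0=90°, θ1=0°, θ2=180°
t=1 rotate(0, 90) ⇒ config: θ0=180°, θ1=0°, θ2=180°
t=2 rotate(0, 90) ⇒ config: θ0=270°, θ1=0°, θ2=180°
t=3 rotate(0, 90) ⇒ config: θ0=0°, θ1=0°, θ2=180°
no other 3-command option fits: unique.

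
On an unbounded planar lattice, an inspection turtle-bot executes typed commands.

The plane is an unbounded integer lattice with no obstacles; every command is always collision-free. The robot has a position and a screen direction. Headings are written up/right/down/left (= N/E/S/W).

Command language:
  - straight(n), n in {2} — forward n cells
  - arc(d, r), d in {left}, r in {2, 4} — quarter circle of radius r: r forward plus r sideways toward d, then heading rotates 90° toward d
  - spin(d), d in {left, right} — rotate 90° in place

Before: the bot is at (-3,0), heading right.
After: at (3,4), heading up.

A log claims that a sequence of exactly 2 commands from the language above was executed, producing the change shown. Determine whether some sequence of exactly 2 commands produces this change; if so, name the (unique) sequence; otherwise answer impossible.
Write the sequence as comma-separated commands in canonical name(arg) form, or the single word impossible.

key: running arc(left, 4) before straight(2) would end elsewhere — order is forced
t0: at (-3,0), heading right
[1] after straight(2): at (-1,0), heading right
[2] after arc(left, 4): at (3,4), heading up
no rival 2-sequence matches.

straight(2), arc(left, 4)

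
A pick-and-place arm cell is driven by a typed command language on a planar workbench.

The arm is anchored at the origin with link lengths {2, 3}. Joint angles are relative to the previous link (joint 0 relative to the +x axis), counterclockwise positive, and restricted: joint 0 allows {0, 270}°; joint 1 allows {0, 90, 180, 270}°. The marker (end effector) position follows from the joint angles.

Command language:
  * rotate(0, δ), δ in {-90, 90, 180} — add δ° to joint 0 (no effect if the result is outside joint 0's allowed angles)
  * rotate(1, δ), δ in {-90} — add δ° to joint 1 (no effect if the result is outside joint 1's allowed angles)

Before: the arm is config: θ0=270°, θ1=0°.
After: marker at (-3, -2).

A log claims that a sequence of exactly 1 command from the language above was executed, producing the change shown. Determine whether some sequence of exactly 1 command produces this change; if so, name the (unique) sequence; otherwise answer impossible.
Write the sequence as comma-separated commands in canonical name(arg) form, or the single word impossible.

t0: config: θ0=270°, θ1=0°
[1] after rotate(1, -90): config: θ0=270°, θ1=270°
uniquely the one of 4 1-step routes that fits.

rotate(1, -90)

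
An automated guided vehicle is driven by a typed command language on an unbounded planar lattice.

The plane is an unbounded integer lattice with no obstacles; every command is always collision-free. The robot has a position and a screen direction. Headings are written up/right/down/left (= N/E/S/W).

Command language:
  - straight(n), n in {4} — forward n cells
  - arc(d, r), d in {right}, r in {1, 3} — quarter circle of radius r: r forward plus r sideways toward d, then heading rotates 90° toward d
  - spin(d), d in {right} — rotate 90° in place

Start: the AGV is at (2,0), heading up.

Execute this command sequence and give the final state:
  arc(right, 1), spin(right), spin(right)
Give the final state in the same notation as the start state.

at (3,1), heading left

t0: at (2,0), heading up
[1] after arc(right, 1): at (3,1), heading right
[2] after spin(right): at (3,1), heading down
[3] after spin(right): at (3,1), heading left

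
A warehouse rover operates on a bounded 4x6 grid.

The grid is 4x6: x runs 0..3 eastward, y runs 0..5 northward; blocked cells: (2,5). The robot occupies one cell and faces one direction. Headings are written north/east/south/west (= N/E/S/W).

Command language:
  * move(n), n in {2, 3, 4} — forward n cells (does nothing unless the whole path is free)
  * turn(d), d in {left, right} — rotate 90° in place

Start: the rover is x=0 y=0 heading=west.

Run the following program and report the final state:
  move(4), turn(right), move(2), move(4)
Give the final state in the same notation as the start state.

x=0 y=2 heading=north

initial: x=0 y=0 heading=west
1. move(4) → x=0 y=0 heading=west
2. turn(right) → x=0 y=0 heading=north
3. move(2) → x=0 y=2 heading=north
4. move(4) → x=0 y=2 heading=north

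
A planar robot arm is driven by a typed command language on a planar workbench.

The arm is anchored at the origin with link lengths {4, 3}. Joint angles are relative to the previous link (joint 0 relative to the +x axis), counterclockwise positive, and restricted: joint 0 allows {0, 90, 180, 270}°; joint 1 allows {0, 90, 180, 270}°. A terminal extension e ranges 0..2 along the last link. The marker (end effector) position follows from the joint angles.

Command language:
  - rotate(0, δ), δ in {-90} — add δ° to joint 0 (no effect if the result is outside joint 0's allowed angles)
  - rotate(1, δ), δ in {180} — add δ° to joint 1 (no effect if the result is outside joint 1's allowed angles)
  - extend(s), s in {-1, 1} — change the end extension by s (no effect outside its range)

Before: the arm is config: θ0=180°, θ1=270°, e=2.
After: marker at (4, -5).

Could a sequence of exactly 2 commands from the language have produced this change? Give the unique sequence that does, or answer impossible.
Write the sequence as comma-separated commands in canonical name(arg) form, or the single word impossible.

t0: config: θ0=180°, θ1=270°, e=2
[1] after rotate(0, -90): config: θ0=90°, θ1=270°, e=2
[2] after rotate(0, -90): config: θ0=0°, θ1=270°, e=2
no other 2-command option fits: unique.

rotate(0, -90), rotate(0, -90)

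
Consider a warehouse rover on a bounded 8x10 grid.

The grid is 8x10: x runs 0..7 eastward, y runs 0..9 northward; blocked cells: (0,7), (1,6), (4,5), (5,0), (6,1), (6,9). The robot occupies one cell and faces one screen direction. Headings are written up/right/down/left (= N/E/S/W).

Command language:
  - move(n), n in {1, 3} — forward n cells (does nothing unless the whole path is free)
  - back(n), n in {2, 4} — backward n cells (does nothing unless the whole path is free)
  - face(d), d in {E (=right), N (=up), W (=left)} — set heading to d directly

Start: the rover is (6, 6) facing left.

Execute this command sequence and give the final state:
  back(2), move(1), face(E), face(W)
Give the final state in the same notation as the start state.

(5, 6) facing left

begin: (6, 6) facing left
[1] after back(2): (6, 6) facing left
[2] after move(1): (5, 6) facing left
[3] after face(E): (5, 6) facing right
[4] after face(W): (5, 6) facing left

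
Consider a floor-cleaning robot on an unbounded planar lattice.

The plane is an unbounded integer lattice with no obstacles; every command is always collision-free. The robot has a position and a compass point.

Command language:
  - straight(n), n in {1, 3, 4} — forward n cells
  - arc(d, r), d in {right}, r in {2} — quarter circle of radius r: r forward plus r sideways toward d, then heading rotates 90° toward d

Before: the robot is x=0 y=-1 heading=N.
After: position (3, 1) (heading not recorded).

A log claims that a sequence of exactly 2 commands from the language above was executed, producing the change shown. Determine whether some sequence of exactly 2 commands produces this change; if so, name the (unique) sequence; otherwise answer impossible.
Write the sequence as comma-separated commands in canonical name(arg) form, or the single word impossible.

arc(right, 2), straight(1)

key: running straight(1) before arc(right, 2) would end elsewhere — order is forced
begin: x=0 y=-1 heading=N
t=1 arc(right, 2) ⇒ x=2 y=1 heading=E
t=2 straight(1) ⇒ x=3 y=1 heading=E
uniquely the one of 16 2-step routes that fits.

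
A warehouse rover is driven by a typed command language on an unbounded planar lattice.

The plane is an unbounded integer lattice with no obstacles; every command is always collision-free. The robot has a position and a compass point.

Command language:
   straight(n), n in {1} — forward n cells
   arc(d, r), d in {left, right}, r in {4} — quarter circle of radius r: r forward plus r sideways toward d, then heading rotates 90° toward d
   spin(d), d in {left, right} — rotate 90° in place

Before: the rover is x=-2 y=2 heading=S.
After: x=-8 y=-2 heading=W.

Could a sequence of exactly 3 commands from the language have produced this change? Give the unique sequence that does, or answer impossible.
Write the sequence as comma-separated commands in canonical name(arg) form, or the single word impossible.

arc(right, 4), straight(1), straight(1)

key: cell and facing (now W) both changed — the 3 commands mix motion and turning
t0: x=-2 y=2 heading=S
1. arc(right, 4) → x=-6 y=-2 heading=W
2. straight(1) → x=-7 y=-2 heading=W
3. straight(1) → x=-8 y=-2 heading=W
no other 3-command option fits: unique.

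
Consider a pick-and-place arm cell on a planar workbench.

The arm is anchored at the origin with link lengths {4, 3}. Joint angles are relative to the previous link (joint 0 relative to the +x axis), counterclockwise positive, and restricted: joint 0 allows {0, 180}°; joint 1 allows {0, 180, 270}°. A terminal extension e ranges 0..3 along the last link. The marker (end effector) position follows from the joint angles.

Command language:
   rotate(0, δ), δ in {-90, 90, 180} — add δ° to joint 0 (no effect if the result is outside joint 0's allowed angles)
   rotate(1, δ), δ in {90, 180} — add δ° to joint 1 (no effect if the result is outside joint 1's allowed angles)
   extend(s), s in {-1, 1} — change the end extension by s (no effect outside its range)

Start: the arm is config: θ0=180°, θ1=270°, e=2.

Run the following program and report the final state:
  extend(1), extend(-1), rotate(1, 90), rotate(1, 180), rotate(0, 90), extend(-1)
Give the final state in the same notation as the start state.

initial: config: θ0=180°, θ1=270°, e=2
1. extend(1) → config: θ0=180°, θ1=270°, e=3
2. extend(-1) → config: θ0=180°, θ1=270°, e=2
3. rotate(1, 90) → config: θ0=180°, θ1=0°, e=2
4. rotate(1, 180) → config: θ0=180°, θ1=180°, e=2
5. rotate(0, 90) → config: θ0=180°, θ1=180°, e=2
6. extend(-1) → config: θ0=180°, θ1=180°, e=1

config: θ0=180°, θ1=180°, e=1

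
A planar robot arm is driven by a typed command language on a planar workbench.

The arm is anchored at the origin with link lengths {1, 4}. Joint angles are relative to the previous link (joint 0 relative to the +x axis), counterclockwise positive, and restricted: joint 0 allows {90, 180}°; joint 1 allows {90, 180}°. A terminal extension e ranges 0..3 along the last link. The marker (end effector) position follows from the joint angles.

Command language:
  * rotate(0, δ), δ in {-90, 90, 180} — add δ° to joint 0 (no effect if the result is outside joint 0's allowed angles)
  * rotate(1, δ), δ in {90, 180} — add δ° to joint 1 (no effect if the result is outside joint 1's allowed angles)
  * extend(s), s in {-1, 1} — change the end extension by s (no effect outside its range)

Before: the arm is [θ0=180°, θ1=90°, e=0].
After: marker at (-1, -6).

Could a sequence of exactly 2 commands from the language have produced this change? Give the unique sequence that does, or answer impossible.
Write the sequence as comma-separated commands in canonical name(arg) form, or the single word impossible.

extend(1), extend(1)

start: [θ0=180°, θ1=90°, e=0]
t=1 extend(1) ⇒ [θ0=180°, θ1=90°, e=1]
t=2 extend(1) ⇒ [θ0=180°, θ1=90°, e=2]
no rival 2-sequence matches.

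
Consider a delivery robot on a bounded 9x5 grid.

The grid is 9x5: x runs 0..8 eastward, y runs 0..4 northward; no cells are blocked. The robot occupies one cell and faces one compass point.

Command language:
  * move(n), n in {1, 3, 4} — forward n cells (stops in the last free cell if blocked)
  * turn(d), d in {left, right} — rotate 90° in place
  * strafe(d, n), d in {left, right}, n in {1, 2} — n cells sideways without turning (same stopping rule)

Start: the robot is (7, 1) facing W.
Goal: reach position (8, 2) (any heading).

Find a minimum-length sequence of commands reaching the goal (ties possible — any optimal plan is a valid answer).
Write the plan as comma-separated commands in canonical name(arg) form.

turn(right), move(1), strafe(right, 2)

initial: (7, 1) facing W
step 1 (turn(right)): (7, 1) facing N
step 2 (move(1)): (7, 2) facing N
step 3 (strafe(right, 2)): (8, 2) facing N
shorter routes all fall short; 3 is best.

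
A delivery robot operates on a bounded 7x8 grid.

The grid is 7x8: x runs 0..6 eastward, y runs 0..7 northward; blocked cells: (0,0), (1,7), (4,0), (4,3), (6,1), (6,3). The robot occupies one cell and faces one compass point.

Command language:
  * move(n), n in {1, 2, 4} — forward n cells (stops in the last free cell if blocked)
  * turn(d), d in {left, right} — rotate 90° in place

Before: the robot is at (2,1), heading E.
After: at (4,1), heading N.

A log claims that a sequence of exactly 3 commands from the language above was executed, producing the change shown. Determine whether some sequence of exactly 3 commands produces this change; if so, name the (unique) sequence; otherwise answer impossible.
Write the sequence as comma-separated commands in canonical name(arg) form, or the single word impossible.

key: running turn(left) before move(1) would end elsewhere — order is forced
begin: at (2,1), heading E
step 1 (move(1)): at (3,1), heading E
step 2 (move(1)): at (4,1), heading E
step 3 (turn(left)): at (4,1), heading N
all 125 alternatives checked — unique.

move(1), move(1), turn(left)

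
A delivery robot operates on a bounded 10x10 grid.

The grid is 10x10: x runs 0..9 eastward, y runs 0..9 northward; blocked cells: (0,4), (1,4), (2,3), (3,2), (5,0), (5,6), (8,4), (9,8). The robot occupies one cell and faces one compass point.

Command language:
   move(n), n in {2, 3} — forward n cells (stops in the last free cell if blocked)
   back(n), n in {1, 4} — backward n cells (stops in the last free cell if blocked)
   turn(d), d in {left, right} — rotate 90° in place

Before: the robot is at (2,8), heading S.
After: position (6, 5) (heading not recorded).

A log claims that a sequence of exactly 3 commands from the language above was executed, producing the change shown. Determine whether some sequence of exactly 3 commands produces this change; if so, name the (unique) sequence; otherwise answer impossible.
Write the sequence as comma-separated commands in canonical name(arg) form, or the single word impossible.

move(3), turn(right), back(4)

key: order matters: swapping move(3) and back(4) lands elsewhere
t0: at (2,8), heading S
t=1 move(3) ⇒ at (2,5), heading S
t=2 turn(right) ⇒ at (2,5), heading W
t=3 back(4) ⇒ at (6,5), heading W
no rival 3-sequence matches.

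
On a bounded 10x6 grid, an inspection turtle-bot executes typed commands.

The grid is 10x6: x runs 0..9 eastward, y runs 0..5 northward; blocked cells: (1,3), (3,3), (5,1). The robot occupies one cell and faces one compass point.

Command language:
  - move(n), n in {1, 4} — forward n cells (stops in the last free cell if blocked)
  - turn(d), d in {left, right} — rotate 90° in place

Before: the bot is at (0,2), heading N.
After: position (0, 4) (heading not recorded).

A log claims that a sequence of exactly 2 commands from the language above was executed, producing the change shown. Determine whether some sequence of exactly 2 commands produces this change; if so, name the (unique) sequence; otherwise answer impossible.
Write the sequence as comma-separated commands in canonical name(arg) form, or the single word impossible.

move(1), move(1)

from: at (0,2), heading N
1. move(1) → at (0,3), heading N
2. move(1) → at (0,4), heading N
all 16 alternatives checked — unique.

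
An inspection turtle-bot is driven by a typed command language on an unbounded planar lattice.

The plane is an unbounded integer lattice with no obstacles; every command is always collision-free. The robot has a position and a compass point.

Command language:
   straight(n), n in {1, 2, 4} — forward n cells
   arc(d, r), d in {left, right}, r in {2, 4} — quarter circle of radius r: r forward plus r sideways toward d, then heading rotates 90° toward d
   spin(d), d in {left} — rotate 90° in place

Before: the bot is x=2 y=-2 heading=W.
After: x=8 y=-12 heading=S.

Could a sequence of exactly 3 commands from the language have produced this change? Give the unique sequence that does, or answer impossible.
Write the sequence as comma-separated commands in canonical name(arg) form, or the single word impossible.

key: cell and facing (now S) both changed — the 3 commands mix motion and turning
initial: x=2 y=-2 heading=W
[1] after arc(left, 2): x=0 y=-4 heading=S
[2] after arc(left, 4): x=4 y=-8 heading=E
[3] after arc(right, 4): x=8 y=-12 heading=S
all 512 alternatives checked — unique.

arc(left, 2), arc(left, 4), arc(right, 4)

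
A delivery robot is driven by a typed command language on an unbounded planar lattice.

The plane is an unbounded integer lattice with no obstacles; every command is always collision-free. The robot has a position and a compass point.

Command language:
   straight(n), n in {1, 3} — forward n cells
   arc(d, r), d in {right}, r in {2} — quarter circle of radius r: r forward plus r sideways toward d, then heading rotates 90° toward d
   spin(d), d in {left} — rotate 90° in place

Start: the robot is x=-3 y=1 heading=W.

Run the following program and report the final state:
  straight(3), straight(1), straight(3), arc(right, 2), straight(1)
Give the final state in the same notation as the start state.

t0: x=-3 y=1 heading=W
1. straight(3) → x=-6 y=1 heading=W
2. straight(1) → x=-7 y=1 heading=W
3. straight(3) → x=-10 y=1 heading=W
4. arc(right, 2) → x=-12 y=3 heading=N
5. straight(1) → x=-12 y=4 heading=N

x=-12 y=4 heading=N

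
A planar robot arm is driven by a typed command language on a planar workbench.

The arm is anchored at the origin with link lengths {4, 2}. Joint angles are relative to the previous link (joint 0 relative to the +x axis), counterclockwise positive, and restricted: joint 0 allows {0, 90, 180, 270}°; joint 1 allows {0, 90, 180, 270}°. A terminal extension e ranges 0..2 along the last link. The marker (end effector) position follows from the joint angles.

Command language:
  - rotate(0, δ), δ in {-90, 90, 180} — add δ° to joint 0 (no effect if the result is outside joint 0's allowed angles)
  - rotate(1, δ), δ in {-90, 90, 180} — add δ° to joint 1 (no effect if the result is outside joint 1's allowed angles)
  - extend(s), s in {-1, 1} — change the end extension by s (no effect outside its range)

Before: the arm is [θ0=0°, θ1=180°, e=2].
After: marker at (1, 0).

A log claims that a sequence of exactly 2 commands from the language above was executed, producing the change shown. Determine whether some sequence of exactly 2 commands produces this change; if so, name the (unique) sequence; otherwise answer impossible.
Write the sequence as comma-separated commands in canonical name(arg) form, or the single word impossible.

key: running extend(-1) before extend(1) would end elsewhere — order is forced
from: [θ0=0°, θ1=180°, e=2]
[1] after extend(1): [θ0=0°, θ1=180°, e=2]
[2] after extend(-1): [θ0=0°, θ1=180°, e=1]
no other 2-command option fits: unique.

extend(1), extend(-1)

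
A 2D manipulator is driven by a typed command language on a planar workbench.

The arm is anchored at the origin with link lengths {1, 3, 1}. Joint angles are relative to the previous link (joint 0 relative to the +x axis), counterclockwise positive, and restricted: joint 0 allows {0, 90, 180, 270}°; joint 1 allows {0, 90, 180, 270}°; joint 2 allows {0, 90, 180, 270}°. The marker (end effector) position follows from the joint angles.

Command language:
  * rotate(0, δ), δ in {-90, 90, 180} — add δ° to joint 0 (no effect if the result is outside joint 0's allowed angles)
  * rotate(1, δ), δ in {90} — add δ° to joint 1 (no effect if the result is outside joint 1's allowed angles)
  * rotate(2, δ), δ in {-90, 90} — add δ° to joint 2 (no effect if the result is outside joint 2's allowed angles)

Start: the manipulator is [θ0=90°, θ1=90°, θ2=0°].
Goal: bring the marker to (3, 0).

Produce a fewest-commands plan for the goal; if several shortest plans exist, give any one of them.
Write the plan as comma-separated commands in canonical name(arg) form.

rotate(0, 90), rotate(1, 90)

start: [θ0=90°, θ1=90°, θ2=0°]
t=1 rotate(0, 90) ⇒ [θ0=180°, θ1=90°, θ2=0°]
t=2 rotate(1, 90) ⇒ [θ0=180°, θ1=180°, θ2=0°]
shorter routes all fall short; 2 is best.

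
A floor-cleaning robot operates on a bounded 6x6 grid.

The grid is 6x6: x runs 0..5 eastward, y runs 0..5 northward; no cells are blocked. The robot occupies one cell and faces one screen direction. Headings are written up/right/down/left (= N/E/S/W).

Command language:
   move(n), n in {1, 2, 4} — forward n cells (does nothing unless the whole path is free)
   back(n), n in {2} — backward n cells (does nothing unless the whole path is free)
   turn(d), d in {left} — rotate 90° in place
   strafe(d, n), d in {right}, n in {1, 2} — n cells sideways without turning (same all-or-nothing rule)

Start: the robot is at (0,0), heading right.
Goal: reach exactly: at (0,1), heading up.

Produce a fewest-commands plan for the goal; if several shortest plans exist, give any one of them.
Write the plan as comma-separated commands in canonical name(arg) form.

begin: at (0,0), heading right
t=1 turn(left) ⇒ at (0,0), heading up
t=2 move(1) ⇒ at (0,1), heading up
no 1-step plan works, so 2 is optimal.

turn(left), move(1)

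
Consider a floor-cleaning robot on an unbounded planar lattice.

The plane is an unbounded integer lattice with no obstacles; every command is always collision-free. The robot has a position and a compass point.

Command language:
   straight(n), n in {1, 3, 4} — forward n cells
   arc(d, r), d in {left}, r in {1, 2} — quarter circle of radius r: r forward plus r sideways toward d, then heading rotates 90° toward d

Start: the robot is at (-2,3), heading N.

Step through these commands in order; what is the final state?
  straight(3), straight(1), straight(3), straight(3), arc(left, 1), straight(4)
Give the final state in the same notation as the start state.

from: at (-2,3), heading N
1. straight(3) → at (-2,6), heading N
2. straight(1) → at (-2,7), heading N
3. straight(3) → at (-2,10), heading N
4. straight(3) → at (-2,13), heading N
5. arc(left, 1) → at (-3,14), heading W
6. straight(4) → at (-7,14), heading W

at (-7,14), heading W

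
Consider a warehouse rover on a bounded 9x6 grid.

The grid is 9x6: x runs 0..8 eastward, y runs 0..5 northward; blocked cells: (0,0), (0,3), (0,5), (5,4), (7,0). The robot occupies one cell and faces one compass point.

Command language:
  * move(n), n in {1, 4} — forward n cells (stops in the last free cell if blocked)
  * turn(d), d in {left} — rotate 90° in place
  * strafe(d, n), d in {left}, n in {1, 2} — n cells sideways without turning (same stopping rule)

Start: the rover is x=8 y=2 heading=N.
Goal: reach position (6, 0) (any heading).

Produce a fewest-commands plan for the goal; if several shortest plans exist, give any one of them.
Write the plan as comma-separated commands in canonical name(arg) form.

strafe(left, 2), turn(left), strafe(left, 2)

begin: x=8 y=2 heading=N
step 1 (strafe(left, 2)): x=6 y=2 heading=N
step 2 (turn(left)): x=6 y=2 heading=W
step 3 (strafe(left, 2)): x=6 y=0 heading=W
no 2-step plan works, so 3 is optimal.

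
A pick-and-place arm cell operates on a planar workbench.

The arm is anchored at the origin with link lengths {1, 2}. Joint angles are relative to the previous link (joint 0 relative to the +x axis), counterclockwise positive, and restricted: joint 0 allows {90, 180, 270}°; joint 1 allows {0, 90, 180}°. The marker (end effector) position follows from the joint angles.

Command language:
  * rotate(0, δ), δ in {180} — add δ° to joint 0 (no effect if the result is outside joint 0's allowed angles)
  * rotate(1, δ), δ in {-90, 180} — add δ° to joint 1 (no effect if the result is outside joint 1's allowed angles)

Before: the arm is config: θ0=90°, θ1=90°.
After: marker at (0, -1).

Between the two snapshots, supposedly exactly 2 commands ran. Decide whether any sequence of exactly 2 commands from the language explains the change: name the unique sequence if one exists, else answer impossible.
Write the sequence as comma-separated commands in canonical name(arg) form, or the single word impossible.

rotate(1, -90), rotate(1, 180)

key: order matters: swapping rotate(1, -90) and rotate(1, 180) lands elsewhere
initial: config: θ0=90°, θ1=90°
t=1 rotate(1, -90) ⇒ config: θ0=90°, θ1=0°
t=2 rotate(1, 180) ⇒ config: θ0=90°, θ1=180°
uniquely the one of 9 2-step routes that fits.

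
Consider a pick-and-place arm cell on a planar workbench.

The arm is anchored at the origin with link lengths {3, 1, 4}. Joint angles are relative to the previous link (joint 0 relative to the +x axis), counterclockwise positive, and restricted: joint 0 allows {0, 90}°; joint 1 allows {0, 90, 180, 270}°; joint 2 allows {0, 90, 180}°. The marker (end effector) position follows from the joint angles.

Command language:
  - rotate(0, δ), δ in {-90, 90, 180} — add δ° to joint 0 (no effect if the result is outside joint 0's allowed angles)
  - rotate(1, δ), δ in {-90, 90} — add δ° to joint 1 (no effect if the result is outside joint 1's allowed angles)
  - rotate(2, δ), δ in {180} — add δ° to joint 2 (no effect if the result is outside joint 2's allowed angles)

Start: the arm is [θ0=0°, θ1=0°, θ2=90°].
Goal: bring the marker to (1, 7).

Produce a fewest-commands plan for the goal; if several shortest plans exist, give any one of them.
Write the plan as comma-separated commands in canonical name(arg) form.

initial: [θ0=0°, θ1=0°, θ2=90°]
1. rotate(0, 90) → [θ0=90°, θ1=0°, θ2=90°]
2. rotate(1, -90) → [θ0=90°, θ1=270°, θ2=90°]
shorter routes all fall short; 2 is best.

rotate(0, 90), rotate(1, -90)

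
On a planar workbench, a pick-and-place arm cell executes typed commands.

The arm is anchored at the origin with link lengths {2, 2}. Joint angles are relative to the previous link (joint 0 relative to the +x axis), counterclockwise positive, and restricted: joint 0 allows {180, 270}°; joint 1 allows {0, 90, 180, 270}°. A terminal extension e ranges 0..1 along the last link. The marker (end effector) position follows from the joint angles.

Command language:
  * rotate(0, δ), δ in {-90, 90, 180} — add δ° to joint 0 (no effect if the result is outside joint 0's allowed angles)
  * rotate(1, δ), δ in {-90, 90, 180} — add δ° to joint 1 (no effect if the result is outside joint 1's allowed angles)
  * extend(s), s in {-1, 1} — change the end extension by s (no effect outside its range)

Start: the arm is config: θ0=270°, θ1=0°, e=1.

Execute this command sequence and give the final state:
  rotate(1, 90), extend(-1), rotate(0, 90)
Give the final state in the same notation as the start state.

config: θ0=270°, θ1=90°, e=0

start: config: θ0=270°, θ1=0°, e=1
[1] after rotate(1, 90): config: θ0=270°, θ1=90°, e=1
[2] after extend(-1): config: θ0=270°, θ1=90°, e=0
[3] after rotate(0, 90): config: θ0=270°, θ1=90°, e=0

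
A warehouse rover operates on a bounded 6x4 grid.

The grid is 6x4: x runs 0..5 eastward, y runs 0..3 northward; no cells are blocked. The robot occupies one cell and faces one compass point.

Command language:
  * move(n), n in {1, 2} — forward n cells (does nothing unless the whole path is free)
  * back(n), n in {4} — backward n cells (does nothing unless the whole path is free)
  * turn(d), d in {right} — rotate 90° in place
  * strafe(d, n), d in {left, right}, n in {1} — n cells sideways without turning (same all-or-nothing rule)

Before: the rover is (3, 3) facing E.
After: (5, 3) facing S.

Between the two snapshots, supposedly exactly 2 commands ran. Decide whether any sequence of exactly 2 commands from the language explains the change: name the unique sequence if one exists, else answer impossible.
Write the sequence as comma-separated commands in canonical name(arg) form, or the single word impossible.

move(2), turn(right)

key: running turn(right) before move(2) would end elsewhere — order is forced
initial: (3, 3) facing E
t=1 move(2) ⇒ (5, 3) facing E
t=2 turn(right) ⇒ (5, 3) facing S
no other 2-command option fits: unique.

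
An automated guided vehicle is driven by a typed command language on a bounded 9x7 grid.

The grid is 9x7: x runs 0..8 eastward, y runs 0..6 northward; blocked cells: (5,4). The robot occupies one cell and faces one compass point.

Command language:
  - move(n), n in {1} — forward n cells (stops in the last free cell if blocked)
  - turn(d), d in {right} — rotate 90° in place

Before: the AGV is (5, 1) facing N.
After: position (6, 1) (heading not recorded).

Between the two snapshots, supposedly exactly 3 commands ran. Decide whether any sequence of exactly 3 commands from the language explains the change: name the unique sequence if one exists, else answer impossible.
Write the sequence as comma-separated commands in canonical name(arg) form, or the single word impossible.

turn(right), move(1), turn(right)

from: (5, 1) facing N
t=1 turn(right) ⇒ (5, 1) facing E
t=2 move(1) ⇒ (6, 1) facing E
t=3 turn(right) ⇒ (6, 1) facing S
no rival 3-sequence matches.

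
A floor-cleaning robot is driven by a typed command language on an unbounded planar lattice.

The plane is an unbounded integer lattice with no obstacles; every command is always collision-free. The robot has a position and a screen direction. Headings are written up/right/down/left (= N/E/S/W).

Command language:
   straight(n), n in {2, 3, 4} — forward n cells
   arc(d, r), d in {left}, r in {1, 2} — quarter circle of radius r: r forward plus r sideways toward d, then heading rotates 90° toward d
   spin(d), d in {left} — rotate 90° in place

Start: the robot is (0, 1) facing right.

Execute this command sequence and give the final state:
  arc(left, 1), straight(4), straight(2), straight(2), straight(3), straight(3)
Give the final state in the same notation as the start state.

start: (0, 1) facing right
[1] after arc(left, 1): (1, 2) facing up
[2] after straight(4): (1, 6) facing up
[3] after straight(2): (1, 8) facing up
[4] after straight(2): (1, 10) facing up
[5] after straight(3): (1, 13) facing up
[6] after straight(3): (1, 16) facing up

(1, 16) facing up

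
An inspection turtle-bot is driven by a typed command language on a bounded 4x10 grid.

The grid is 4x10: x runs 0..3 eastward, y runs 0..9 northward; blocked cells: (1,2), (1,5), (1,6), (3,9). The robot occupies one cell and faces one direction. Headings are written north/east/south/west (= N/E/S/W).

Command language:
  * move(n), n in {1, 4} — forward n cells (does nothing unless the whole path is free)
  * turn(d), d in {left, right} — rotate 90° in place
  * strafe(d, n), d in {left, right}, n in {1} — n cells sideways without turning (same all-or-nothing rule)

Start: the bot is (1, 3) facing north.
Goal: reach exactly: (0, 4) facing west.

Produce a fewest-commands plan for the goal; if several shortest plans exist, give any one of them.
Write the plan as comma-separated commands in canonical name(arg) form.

move(1), strafe(left, 1), turn(left)

begin: (1, 3) facing north
1. move(1) → (1, 4) facing north
2. strafe(left, 1) → (0, 4) facing north
3. turn(left) → (0, 4) facing west
nothing shorter than 3 reaches the goal.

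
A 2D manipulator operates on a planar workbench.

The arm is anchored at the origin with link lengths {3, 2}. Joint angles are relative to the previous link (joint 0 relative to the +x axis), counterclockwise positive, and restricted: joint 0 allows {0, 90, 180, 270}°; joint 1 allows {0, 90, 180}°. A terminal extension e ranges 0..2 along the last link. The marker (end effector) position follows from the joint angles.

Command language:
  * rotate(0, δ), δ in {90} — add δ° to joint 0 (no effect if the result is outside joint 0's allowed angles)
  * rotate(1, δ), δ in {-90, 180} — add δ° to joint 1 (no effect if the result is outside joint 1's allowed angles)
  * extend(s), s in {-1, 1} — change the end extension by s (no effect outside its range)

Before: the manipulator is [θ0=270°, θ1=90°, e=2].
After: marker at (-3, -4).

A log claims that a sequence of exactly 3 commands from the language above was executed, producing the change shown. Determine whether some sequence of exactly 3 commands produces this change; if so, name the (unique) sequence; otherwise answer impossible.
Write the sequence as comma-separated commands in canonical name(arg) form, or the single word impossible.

t0: [θ0=270°, θ1=90°, e=2]
[1] after rotate(0, 90): [θ0=0°, θ1=90°, e=2]
[2] after rotate(0, 90): [θ0=90°, θ1=90°, e=2]
[3] after rotate(0, 90): [θ0=180°, θ1=90°, e=2]
no rival 3-sequence matches.

rotate(0, 90), rotate(0, 90), rotate(0, 90)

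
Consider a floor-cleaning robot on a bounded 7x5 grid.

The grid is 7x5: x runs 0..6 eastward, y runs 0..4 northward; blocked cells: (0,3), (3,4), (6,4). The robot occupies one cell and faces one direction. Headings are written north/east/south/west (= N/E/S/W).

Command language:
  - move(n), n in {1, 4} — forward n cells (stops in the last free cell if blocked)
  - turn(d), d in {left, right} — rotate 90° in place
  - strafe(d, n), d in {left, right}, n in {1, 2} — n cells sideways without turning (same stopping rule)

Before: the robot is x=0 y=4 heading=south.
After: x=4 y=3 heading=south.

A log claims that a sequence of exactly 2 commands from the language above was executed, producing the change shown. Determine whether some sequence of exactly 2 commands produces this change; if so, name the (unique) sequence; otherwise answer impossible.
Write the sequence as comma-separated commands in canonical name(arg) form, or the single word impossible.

no 2-step route produces this change.

impossible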